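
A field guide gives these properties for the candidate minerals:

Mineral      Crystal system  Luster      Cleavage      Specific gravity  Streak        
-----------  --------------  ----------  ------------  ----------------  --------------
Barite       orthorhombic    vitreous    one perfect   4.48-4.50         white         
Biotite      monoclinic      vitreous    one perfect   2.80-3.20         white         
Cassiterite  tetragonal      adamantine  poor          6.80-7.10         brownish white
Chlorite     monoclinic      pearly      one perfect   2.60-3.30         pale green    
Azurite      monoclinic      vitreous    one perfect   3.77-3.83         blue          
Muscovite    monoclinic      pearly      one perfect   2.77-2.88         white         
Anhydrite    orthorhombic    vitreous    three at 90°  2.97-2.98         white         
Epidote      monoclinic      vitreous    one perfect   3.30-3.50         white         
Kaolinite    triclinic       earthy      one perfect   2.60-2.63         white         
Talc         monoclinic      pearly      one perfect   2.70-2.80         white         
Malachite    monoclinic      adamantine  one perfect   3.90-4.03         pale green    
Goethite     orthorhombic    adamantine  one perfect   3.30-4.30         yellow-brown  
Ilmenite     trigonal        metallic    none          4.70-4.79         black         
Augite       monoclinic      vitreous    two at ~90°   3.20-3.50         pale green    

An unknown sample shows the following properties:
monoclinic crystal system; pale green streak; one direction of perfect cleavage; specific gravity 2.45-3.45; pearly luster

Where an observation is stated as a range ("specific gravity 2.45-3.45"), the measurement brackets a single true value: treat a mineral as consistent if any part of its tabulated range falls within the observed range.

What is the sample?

Monoclinic crystal system rules out Barite, Cassiterite, Anhydrite, Kaolinite, Goethite, Ilmenite.
Pale green streak: only Chlorite, Malachite, Augite remain.
One direction of perfect cleavage rules out Augite.
Specific gravity 2.45-3.45 is inconsistent with Malachite.
Pearly luster: no further eliminations.
The only mineral consistent with every observation is Chlorite.

Chlorite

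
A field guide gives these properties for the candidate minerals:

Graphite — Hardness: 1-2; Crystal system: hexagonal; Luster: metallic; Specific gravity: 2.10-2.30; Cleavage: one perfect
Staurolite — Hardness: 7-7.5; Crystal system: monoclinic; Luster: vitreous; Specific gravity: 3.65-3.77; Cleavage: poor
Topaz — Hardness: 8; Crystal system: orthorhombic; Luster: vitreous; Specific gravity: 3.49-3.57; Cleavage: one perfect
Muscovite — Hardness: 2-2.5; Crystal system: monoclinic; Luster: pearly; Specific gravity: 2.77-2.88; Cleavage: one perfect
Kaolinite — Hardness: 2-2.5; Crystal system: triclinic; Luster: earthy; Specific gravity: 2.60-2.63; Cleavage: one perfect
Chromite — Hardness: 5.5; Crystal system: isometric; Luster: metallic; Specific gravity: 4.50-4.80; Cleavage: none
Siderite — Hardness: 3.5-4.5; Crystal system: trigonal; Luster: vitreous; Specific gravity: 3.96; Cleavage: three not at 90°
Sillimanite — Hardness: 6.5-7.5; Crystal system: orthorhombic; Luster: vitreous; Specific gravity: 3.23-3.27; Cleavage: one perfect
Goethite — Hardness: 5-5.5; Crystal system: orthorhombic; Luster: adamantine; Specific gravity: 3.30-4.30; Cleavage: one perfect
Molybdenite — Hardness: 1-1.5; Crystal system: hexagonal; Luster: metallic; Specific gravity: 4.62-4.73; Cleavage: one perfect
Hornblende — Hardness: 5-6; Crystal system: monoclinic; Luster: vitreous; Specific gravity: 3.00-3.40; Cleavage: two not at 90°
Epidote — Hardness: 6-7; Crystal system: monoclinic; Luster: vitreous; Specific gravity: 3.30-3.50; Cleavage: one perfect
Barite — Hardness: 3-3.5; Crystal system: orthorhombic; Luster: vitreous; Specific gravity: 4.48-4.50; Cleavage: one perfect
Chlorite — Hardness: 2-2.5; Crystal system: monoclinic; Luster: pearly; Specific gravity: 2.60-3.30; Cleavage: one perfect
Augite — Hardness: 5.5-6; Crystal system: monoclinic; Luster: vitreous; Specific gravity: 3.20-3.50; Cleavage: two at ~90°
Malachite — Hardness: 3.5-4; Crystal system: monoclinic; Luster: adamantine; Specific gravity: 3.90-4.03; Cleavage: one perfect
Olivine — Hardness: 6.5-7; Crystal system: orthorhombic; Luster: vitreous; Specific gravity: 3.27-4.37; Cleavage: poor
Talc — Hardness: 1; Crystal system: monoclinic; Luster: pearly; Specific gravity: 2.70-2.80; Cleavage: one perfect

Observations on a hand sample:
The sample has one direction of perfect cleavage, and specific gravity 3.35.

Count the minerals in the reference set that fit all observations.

2

One direction of perfect cleavage excludes Staurolite, Chromite, Siderite, Hornblende, Augite, Olivine.
Specific gravity 3.35 — narrows the field to Goethite, Epidote.
Consistent with every observation: Epidote, Goethite.
That is 2 minerals.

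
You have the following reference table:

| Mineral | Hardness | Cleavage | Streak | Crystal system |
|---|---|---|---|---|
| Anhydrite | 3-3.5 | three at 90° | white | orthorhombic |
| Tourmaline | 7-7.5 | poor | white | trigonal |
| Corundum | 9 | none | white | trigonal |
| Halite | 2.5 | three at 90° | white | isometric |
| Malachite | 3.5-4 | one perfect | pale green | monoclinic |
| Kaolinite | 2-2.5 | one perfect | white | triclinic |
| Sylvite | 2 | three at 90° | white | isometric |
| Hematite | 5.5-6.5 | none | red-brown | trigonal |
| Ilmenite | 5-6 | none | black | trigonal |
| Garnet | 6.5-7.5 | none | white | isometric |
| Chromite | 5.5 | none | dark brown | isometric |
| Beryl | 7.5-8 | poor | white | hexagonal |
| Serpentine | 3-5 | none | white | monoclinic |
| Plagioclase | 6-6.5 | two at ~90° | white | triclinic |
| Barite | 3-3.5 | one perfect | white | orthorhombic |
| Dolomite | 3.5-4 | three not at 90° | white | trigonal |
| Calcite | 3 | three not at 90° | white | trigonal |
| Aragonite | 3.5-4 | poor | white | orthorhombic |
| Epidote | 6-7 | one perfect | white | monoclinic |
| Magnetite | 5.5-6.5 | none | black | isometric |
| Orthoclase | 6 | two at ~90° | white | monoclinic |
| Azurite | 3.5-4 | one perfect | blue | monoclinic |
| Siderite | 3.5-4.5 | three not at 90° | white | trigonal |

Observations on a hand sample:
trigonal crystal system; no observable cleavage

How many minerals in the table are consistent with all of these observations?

Trigonal crystal system: narrows the field to Tourmaline, Corundum, Hematite, Ilmenite, Dolomite, Calcite, Siderite.
No observable cleavage: narrows the field to Corundum, Hematite, Ilmenite.
Consistent with every observation: Corundum, Hematite, Ilmenite.
That is 3 minerals.

3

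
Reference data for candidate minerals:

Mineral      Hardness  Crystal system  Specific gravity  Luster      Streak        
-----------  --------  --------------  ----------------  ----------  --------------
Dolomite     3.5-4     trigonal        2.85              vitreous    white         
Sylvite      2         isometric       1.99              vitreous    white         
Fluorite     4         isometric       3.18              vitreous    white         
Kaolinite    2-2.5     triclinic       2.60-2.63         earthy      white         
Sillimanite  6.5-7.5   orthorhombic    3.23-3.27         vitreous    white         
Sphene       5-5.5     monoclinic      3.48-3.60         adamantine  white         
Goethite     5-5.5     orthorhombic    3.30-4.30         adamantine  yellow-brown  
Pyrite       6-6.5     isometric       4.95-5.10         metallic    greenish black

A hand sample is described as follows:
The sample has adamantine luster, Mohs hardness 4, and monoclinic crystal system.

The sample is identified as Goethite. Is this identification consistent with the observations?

No

Adamantine luster — matches Goethite (adamantine luster).
Mohs hardness 4 — Goethite has hardness 5-5.5; inconsistent.
Monoclinic crystal system — Goethite has orthorhombic system; inconsistent.
2 of the observed properties are inconsistent with Goethite.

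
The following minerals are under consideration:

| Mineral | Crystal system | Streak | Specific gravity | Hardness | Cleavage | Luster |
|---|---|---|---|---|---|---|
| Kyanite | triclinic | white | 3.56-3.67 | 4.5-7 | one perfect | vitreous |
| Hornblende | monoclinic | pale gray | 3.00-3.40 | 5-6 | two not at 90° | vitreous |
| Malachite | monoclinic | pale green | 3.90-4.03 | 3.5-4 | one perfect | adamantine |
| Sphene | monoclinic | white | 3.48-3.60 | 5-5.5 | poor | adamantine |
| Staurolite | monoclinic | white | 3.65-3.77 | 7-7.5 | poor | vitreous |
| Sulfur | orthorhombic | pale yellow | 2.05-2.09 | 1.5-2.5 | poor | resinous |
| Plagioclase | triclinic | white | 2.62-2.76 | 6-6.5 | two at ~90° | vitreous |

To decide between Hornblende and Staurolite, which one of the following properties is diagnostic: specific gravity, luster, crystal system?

specific gravity

Specific gravity: Hornblende 3.00-3.40, Staurolite 3.65-3.77 — distinct.
Luster: both vitreous — identical.
Crystal system: both monoclinic — identical.
Only specific gravity differs between Hornblende and Staurolite among the listed tests.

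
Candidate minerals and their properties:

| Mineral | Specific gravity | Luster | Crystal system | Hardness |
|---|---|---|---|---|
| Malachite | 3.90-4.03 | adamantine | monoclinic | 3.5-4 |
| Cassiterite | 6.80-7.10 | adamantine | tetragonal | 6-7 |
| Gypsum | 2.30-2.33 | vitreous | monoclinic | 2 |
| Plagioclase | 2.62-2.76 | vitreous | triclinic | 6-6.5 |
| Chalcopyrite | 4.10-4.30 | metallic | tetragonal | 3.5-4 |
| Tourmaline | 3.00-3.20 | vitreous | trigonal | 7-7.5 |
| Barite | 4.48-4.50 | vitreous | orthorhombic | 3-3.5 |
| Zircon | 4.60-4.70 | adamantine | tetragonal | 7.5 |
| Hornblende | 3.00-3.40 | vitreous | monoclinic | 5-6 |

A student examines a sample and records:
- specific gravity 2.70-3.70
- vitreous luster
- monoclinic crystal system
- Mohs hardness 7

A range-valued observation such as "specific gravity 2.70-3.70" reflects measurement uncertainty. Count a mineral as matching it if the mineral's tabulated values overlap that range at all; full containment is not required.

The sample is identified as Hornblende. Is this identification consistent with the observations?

Specific gravity 2.70-3.70 — matches Hornblende (SG 3.00-3.40).
Vitreous luster — matches Hornblende (vitreous luster).
Monoclinic crystal system — matches Hornblende (monoclinic system).
Mohs hardness 7 — Hornblende has hardness 5-6; which does not match.
Hornblende is excluded by the hardness.

No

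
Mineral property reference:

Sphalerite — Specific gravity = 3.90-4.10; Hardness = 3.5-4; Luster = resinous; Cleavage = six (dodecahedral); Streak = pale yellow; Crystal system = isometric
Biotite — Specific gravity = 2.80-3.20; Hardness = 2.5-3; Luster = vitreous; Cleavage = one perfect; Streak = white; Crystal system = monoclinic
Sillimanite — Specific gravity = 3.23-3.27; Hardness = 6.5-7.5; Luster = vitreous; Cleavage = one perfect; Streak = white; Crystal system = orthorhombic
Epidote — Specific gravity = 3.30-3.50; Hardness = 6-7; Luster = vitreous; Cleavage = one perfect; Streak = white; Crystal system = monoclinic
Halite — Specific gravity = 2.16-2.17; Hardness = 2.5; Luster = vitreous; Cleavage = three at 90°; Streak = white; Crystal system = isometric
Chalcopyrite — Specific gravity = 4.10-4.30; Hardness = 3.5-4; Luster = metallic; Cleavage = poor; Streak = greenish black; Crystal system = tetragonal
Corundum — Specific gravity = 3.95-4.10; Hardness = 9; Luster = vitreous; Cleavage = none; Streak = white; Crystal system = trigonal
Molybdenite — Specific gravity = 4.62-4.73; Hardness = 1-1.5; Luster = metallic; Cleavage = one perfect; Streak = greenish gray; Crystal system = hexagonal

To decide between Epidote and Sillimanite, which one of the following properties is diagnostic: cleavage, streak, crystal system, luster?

Cleavage: both one perfect — identical.
Streak: both white — identical.
Crystal system: Epidote monoclinic, Sillimanite orthorhombic — different.
Luster: both vitreous — identical.
Crystal system is the diagnostic property here.

crystal system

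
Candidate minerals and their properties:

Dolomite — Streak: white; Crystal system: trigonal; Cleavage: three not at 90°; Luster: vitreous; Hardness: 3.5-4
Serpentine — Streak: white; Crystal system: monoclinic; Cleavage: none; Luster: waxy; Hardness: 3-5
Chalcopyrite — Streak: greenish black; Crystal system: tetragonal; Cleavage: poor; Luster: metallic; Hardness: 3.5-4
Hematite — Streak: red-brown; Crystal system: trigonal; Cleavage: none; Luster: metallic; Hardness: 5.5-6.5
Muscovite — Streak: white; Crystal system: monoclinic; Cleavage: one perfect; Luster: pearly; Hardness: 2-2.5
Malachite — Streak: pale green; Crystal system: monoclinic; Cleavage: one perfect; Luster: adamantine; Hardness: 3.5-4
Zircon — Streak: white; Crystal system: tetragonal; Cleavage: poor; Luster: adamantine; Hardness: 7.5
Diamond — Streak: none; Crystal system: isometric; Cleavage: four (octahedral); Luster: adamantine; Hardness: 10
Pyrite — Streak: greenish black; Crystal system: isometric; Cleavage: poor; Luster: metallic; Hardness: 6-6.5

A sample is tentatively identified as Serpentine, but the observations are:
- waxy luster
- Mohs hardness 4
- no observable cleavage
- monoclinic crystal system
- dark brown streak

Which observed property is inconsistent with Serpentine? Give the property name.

streak

Waxy luster: Serpentine has waxy luster — consistent.
Mohs hardness 4: Serpentine has hardness 3-5 — consistent.
No observable cleavage: Serpentine has cleavage none — consistent.
Monoclinic crystal system: Serpentine has monoclinic system — consistent.
Dark brown streak: Serpentine has white streak — inconsistent.
Only the streak is inconsistent.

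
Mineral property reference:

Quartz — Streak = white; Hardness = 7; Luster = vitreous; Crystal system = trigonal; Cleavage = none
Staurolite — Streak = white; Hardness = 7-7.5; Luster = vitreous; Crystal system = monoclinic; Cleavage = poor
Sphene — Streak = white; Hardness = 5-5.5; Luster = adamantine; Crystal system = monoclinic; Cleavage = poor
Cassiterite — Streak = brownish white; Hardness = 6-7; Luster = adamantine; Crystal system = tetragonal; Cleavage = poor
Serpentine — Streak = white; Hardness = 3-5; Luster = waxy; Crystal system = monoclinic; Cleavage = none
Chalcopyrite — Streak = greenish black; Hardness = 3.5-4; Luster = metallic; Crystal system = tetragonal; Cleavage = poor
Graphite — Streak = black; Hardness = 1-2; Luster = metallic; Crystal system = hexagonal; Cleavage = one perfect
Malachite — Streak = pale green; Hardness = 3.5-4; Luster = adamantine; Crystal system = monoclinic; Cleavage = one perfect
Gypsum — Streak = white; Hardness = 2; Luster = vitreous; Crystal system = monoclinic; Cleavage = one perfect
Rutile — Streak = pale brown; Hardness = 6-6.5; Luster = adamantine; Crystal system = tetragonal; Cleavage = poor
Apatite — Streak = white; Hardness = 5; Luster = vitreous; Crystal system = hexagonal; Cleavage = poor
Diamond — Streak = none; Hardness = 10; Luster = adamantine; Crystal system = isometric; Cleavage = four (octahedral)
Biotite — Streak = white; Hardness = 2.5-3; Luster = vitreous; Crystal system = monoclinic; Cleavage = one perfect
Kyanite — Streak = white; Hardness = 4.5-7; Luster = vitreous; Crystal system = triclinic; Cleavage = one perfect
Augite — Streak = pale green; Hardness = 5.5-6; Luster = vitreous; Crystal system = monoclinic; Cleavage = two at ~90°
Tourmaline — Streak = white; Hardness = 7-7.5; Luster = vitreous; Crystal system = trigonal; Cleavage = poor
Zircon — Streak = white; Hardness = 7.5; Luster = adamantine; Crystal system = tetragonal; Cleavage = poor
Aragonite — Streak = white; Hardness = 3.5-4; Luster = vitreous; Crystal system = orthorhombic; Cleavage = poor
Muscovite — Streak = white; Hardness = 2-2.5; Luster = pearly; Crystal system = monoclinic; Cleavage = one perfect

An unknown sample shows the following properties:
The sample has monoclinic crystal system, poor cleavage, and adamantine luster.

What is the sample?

Sphene

Monoclinic crystal system: leaves Staurolite, Sphene, Serpentine, Malachite, Gypsum, Biotite, Augite, Muscovite.
Poor cleavage: only Staurolite, Sphene remain.
Adamantine luster eliminates Staurolite.
Only Sphene satisfies all observations.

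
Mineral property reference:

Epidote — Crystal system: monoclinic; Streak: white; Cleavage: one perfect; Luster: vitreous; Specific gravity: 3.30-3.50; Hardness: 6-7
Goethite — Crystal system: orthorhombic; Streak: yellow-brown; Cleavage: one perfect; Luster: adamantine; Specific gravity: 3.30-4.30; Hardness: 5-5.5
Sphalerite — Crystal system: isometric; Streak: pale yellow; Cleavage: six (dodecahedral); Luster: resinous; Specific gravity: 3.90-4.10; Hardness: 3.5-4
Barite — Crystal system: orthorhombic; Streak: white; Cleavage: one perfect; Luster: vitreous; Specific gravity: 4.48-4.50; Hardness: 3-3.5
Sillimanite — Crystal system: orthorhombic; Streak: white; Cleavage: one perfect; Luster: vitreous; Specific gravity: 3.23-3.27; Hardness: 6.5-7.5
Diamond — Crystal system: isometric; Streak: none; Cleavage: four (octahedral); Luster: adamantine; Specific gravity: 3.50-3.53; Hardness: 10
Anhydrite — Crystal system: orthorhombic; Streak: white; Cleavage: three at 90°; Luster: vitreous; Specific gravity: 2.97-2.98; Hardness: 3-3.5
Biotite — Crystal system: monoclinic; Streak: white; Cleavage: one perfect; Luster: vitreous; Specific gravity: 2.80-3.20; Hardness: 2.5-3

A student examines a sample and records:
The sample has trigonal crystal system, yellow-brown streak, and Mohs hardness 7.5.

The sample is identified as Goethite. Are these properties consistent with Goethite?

Inconsistent

Trigonal crystal system — Goethite has orthorhombic system; which does not match.
Yellow-brown streak — matches Goethite (yellow-brown streak).
Mohs hardness 7.5 — Goethite has hardness 5-5.5; which does not match.
2 of the observed properties are inconsistent with Goethite.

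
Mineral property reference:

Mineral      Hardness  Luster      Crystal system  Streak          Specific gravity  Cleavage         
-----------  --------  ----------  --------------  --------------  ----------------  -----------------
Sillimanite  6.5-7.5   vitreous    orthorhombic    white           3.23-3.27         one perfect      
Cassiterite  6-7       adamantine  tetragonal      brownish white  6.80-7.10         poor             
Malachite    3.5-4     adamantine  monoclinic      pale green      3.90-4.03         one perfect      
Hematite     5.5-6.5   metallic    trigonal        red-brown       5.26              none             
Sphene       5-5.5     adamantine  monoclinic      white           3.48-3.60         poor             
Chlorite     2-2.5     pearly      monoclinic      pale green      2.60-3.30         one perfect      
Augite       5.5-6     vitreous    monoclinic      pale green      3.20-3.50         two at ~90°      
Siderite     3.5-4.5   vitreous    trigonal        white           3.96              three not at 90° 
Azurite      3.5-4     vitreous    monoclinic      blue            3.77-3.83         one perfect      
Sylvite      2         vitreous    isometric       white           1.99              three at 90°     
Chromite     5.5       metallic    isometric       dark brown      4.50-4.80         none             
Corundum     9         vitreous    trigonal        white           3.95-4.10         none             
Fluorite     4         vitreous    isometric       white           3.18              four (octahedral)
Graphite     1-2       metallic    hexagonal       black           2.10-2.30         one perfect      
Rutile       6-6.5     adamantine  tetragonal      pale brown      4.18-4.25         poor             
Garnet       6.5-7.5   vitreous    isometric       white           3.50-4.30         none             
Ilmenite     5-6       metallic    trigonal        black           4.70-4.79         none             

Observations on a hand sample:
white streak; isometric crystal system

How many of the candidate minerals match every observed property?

3

White streak: Sillimanite, Sphene, Siderite, Sylvite, Corundum, Fluorite, Garnet remain.
Isometric crystal system: Sylvite, Fluorite, Garnet remain.
The minerals that satisfy all observations are Fluorite, Garnet, Sylvite.
That is 3 minerals.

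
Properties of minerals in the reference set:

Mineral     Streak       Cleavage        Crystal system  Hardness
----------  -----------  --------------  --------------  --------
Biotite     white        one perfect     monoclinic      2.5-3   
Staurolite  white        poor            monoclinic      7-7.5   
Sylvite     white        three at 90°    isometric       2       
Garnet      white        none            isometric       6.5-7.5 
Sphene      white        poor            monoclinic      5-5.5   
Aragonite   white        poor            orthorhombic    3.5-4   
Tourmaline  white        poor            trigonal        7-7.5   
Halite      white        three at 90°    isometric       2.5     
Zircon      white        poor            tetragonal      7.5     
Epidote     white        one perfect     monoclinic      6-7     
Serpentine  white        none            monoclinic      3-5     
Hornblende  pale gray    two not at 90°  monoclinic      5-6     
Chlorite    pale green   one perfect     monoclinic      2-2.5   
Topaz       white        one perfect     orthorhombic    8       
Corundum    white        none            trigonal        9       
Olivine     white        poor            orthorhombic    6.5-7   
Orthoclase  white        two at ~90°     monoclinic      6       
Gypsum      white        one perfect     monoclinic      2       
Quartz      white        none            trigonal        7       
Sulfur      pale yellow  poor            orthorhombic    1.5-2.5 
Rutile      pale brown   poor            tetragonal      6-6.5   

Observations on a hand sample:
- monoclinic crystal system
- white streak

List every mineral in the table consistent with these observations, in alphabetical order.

Biotite, Epidote, Gypsum, Orthoclase, Serpentine, Sphene, Staurolite

Monoclinic crystal system: leaves Biotite, Staurolite, Sphene, Epidote, Serpentine, Hornblende, Chlorite, Orthoclase, Gypsum.
White streak is inconsistent with Hornblende, Chlorite.
Remaining candidates: Biotite, Epidote, Gypsum, Orthoclase, Serpentine, Sphene, Staurolite.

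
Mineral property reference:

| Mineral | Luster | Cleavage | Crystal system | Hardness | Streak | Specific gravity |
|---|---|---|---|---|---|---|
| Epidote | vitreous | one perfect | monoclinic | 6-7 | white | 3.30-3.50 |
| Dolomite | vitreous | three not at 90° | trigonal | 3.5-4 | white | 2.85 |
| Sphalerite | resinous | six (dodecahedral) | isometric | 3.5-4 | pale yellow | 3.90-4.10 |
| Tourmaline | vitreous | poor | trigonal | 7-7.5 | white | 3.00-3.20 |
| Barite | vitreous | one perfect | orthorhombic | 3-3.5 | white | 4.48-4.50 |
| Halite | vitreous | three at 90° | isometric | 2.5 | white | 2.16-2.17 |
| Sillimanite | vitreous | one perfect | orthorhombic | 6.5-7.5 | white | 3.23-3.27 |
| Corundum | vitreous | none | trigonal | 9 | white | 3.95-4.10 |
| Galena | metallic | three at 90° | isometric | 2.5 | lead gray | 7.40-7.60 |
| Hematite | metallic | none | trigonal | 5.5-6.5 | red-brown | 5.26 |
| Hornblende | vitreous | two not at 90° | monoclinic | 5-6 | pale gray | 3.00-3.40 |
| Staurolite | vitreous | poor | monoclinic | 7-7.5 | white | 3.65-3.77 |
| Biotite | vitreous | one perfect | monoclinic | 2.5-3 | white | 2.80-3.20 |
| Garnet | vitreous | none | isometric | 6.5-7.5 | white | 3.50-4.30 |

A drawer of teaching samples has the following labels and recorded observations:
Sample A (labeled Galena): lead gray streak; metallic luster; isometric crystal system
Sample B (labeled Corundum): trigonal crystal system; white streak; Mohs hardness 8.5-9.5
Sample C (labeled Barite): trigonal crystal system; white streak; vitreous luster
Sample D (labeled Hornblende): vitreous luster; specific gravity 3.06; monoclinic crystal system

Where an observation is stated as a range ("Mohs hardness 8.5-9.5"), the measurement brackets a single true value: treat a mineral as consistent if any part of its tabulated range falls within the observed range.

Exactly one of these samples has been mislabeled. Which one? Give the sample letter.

C

Sample A: all recorded properties match Galena.
Sample B: all recorded properties match Corundum.
Sample C: Barite has orthorhombic system, but the record shows trigonal crystal system — this label is wrong.
Sample D: all recorded properties match Hornblende.
Only sample C is inconsistent with its label.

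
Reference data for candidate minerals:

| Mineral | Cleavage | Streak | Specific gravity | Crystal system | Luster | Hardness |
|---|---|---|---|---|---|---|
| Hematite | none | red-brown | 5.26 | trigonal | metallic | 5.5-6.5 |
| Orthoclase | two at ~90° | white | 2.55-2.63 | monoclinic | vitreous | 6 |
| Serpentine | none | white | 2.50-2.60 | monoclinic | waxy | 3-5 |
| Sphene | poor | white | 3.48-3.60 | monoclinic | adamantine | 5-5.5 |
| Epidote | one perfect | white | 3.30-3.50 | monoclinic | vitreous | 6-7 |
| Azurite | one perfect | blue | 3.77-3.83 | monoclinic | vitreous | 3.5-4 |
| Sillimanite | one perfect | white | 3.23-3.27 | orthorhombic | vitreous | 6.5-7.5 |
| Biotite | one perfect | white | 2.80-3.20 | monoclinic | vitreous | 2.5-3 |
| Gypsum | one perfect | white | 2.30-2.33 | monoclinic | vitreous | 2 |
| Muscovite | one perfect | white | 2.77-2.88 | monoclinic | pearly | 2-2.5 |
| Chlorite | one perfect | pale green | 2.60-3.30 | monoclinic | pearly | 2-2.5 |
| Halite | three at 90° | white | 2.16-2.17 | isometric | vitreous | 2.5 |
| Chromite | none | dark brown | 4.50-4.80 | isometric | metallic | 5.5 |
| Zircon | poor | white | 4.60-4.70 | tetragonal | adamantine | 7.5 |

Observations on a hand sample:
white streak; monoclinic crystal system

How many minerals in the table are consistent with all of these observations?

7

White streak rules out Hematite, Azurite, Chlorite, Chromite.
Monoclinic crystal system excludes Sillimanite, Halite, Zircon.
The minerals that satisfy all observations are Biotite, Epidote, Gypsum, Muscovite, Orthoclase, Serpentine, Sphene.
That is 7 minerals.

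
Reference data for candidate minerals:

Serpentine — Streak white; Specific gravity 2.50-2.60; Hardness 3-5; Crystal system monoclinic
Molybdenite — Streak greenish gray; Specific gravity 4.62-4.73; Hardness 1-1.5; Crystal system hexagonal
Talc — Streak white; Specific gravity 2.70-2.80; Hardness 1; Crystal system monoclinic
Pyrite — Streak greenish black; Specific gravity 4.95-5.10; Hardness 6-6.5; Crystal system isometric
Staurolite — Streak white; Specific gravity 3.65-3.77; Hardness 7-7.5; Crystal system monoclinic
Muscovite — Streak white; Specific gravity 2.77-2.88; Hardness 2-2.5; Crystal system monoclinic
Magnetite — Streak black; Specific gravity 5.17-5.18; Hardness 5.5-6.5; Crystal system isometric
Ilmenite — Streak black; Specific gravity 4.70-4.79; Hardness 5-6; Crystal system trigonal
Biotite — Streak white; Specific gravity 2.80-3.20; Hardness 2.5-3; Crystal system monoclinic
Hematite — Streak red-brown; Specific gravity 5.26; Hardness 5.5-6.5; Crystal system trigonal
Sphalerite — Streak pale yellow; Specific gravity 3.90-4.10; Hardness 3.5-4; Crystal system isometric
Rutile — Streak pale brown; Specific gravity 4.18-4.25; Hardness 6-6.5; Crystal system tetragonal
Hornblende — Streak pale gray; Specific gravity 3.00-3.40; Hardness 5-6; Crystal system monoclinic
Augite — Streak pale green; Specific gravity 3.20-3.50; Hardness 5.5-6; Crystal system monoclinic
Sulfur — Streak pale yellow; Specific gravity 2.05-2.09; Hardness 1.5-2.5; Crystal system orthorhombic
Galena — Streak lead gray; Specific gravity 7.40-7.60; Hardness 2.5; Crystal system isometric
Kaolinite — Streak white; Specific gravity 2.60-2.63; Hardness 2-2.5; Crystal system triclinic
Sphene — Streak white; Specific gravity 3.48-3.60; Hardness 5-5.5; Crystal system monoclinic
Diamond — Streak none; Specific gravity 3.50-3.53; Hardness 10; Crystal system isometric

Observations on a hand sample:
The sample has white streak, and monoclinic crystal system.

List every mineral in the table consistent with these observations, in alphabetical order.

White streak — narrows the field to Serpentine, Talc, Staurolite, Muscovite, Biotite, Kaolinite, Sphene.
Monoclinic crystal system is inconsistent with Kaolinite.
Remaining candidates: Biotite, Muscovite, Serpentine, Sphene, Staurolite, Talc.

Biotite, Muscovite, Serpentine, Sphene, Staurolite, Talc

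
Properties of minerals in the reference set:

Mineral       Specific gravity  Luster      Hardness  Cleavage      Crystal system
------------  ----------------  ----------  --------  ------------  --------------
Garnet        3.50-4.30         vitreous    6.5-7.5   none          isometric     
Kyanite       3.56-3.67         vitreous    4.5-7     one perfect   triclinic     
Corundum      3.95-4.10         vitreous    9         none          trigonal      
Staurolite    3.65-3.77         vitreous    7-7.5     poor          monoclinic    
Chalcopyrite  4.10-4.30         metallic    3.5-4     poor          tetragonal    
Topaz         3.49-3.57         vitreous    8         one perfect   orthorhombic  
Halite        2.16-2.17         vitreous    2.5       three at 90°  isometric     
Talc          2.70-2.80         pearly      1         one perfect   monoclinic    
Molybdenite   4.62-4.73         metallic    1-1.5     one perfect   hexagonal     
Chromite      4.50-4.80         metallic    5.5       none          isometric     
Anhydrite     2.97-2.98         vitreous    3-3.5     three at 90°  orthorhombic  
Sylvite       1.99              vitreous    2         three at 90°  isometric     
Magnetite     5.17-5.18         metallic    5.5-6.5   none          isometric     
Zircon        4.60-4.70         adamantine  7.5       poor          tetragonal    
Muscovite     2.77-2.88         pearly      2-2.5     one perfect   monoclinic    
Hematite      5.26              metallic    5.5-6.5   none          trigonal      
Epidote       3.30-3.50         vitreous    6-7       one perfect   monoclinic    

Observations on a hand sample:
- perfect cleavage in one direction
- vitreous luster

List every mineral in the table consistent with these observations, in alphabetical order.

Epidote, Kyanite, Topaz

Perfect cleavage in one direction — Kyanite, Topaz, Talc, Molybdenite, Muscovite, Epidote remain.
Vitreous luster rules out Talc, Molybdenite, Muscovite.
Consistent with every observation: Epidote, Kyanite, Topaz.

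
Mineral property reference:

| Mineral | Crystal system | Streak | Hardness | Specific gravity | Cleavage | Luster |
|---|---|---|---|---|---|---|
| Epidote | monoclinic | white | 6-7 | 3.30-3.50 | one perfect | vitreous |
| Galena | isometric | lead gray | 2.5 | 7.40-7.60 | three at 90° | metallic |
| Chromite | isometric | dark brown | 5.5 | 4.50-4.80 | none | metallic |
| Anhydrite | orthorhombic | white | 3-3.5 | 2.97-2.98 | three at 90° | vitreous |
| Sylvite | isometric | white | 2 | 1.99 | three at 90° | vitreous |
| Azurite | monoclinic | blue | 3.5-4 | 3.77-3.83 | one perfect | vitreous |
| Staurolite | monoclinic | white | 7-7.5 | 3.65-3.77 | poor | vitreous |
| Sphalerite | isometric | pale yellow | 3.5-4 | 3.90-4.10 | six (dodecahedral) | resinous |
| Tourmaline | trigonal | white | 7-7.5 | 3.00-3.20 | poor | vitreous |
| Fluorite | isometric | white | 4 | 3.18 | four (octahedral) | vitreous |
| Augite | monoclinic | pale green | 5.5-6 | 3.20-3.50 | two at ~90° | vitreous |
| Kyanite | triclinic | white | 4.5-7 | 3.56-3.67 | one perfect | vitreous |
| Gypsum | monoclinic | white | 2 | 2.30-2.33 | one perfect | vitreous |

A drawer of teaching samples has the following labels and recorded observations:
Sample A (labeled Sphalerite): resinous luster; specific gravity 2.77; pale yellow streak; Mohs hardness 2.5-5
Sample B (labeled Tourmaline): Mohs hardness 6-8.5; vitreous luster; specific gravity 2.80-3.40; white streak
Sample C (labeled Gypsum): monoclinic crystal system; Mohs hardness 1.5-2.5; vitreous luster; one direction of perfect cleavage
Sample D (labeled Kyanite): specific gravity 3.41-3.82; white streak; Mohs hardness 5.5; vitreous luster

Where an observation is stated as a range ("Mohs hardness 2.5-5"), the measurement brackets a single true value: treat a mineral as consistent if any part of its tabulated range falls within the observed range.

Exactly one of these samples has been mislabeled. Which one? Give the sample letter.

Sample A: Sphalerite has SG 3.90-4.10, but the record shows specific gravity 2.77 — this label is wrong.
Sample B: nothing contradicts Tourmaline.
Sample C: nothing contradicts Gypsum.
Sample D: nothing contradicts Kyanite.
The mislabeled specimen is A.

A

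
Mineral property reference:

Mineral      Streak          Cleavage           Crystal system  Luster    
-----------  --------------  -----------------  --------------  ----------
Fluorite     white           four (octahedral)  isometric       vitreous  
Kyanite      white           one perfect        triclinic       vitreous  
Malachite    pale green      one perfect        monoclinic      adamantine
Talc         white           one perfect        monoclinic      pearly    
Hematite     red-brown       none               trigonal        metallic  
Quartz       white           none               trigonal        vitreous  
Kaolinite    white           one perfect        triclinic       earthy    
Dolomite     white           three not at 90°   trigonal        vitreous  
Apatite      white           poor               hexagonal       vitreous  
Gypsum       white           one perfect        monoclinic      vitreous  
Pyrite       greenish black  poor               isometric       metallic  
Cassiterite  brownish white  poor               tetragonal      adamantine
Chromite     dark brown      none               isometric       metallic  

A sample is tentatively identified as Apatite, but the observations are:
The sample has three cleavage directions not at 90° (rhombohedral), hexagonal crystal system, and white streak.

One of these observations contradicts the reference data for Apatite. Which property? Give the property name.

Three cleavage directions not at 90° (rhombohedral): Apatite has cleavage poor — outside the reference range.
Hexagonal crystal system: Apatite has hexagonal system — agrees.
White streak: Apatite has white streak — agrees.
Only the cleavage is inconsistent.

cleavage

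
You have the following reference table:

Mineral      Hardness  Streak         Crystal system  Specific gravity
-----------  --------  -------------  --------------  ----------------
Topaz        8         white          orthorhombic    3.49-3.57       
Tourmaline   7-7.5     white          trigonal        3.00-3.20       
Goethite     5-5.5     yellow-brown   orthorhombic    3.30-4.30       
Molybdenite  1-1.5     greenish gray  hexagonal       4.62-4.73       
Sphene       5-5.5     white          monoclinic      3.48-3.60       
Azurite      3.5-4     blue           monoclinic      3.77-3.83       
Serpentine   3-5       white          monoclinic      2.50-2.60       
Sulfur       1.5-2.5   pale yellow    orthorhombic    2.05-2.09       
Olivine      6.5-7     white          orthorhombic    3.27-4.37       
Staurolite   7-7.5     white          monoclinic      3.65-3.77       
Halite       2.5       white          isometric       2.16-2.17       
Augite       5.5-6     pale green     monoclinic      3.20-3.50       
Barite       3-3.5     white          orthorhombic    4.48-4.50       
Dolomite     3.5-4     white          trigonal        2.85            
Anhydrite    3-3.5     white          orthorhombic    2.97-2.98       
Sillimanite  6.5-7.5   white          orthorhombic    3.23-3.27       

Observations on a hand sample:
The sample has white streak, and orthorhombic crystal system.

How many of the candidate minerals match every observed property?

White streak eliminates Goethite, Molybdenite, Azurite, Sulfur, Augite.
Orthorhombic crystal system: leaves Topaz, Olivine, Barite, Anhydrite, Sillimanite.
Consistent with every observation: Anhydrite, Barite, Olivine, Sillimanite, Topaz.
That is 5 minerals.

5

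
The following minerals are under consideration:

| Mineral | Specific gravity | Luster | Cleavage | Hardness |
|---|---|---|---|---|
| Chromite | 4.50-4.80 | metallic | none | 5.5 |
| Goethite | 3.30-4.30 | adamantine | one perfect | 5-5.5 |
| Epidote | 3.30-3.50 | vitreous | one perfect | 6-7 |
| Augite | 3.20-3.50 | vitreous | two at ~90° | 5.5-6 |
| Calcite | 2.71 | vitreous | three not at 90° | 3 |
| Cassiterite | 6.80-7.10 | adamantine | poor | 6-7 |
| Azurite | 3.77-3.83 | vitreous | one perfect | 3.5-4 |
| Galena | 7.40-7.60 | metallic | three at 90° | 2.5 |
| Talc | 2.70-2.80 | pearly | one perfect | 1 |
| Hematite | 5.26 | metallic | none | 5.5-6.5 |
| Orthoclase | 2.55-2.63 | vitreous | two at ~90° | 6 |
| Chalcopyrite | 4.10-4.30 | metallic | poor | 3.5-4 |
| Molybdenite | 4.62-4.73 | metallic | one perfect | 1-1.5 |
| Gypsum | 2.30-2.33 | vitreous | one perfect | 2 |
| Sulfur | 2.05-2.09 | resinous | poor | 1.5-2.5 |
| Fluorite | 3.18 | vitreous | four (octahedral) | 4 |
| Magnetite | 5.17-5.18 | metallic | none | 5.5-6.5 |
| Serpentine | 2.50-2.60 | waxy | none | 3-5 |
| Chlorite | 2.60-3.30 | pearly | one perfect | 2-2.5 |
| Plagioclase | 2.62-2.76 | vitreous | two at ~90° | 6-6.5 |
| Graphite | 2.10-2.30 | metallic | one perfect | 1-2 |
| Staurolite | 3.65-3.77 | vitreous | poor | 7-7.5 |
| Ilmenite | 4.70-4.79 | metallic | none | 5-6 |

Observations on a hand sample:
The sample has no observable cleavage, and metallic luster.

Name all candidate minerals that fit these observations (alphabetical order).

No observable cleavage — only Chromite, Hematite, Magnetite, Serpentine, Ilmenite remain.
Metallic luster excludes Serpentine.
The minerals that satisfy all observations are Chromite, Hematite, Ilmenite, Magnetite.

Chromite, Hematite, Ilmenite, Magnetite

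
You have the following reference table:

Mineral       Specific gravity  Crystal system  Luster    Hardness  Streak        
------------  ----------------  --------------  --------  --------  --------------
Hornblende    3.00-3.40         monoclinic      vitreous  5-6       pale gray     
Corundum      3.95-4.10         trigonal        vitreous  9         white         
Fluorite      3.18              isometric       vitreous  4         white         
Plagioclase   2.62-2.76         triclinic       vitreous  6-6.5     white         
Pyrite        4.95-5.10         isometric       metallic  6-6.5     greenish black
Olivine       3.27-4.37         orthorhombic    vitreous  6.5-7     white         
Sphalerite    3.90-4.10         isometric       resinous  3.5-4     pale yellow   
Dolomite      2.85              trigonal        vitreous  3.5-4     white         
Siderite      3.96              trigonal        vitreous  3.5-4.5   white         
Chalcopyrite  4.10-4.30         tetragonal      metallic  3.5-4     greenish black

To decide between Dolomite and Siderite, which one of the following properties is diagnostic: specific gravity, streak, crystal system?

Specific gravity: Dolomite 2.85, Siderite 3.96 — these differ.
Streak: both white — identical.
Crystal system: both trigonal — identical.
Specific gravity is the diagnostic property here.

specific gravity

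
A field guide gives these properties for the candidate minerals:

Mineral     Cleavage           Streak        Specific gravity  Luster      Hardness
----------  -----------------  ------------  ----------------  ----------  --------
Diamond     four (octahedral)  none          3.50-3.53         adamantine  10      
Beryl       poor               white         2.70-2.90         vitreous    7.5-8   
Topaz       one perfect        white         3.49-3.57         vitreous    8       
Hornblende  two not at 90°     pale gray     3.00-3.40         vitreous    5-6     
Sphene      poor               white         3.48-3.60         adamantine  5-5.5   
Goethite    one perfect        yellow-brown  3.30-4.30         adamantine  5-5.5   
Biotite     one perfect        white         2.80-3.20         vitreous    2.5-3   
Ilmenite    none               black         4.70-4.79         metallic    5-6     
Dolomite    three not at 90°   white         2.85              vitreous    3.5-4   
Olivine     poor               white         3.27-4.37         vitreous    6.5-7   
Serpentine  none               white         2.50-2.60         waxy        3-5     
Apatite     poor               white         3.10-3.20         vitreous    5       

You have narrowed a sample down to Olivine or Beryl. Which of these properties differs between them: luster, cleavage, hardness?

hardness

Luster: both vitreous — shared.
Cleavage: both poor — shared.
Hardness: Olivine 6.5-7, Beryl 7.5-8 — distinct.
Only hardness differs between Olivine and Beryl among the listed tests.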